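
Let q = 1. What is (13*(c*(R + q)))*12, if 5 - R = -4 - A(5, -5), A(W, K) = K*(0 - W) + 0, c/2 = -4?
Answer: -43680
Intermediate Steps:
c = -8 (c = 2*(-4) = -8)
A(W, K) = -K*W (A(W, K) = K*(-W) + 0 = -K*W + 0 = -K*W)
R = 34 (R = 5 - (-4 - (-1)*(-5)*5) = 5 - (-4 - 1*25) = 5 - (-4 - 25) = 5 - 1*(-29) = 5 + 29 = 34)
(13*(c*(R + q)))*12 = (13*(-8*(34 + 1)))*12 = (13*(-8*35))*12 = (13*(-280))*12 = -3640*12 = -43680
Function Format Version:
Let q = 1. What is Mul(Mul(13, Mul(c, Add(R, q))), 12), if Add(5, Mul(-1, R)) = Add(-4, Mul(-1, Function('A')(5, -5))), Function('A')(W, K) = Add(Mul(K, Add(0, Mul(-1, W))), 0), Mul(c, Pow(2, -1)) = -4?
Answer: -43680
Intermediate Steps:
c = -8 (c = Mul(2, -4) = -8)
Function('A')(W, K) = Mul(-1, K, W) (Function('A')(W, K) = Add(Mul(K, Mul(-1, W)), 0) = Add(Mul(-1, K, W), 0) = Mul(-1, K, W))
R = 34 (R = Add(5, Mul(-1, Add(-4, Mul(-1, Mul(-1, -5, 5))))) = Add(5, Mul(-1, Add(-4, Mul(-1, 25)))) = Add(5, Mul(-1, Add(-4, -25))) = Add(5, Mul(-1, -29)) = Add(5, 29) = 34)
Mul(Mul(13, Mul(c, Add(R, q))), 12) = Mul(Mul(13, Mul(-8, Add(34, 1))), 12) = Mul(Mul(13, Mul(-8, 35)), 12) = Mul(Mul(13, -280), 12) = Mul(-3640, 12) = -43680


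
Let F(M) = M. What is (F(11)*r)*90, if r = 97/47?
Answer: 96030/47 ≈ 2043.2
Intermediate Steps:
r = 97/47 (r = 97*(1/47) = 97/47 ≈ 2.0638)
(F(11)*r)*90 = (11*(97/47))*90 = (1067/47)*90 = 96030/47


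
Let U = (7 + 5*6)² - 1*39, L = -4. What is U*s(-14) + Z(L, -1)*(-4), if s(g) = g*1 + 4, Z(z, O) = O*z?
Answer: -13316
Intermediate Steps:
s(g) = 4 + g (s(g) = g + 4 = 4 + g)
U = 1330 (U = (7 + 30)² - 39 = 37² - 39 = 1369 - 39 = 1330)
U*s(-14) + Z(L, -1)*(-4) = 1330*(4 - 14) - 1*(-4)*(-4) = 1330*(-10) + 4*(-4) = -13300 - 16 = -13316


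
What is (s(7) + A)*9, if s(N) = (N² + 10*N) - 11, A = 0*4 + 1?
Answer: 981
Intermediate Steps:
A = 1 (A = 0 + 1 = 1)
s(N) = -11 + N² + 10*N
(s(7) + A)*9 = ((-11 + 7² + 10*7) + 1)*9 = ((-11 + 49 + 70) + 1)*9 = (108 + 1)*9 = 109*9 = 981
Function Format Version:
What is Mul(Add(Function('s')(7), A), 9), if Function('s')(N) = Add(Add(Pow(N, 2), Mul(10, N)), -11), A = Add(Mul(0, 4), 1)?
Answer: 981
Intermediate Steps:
A = 1 (A = Add(0, 1) = 1)
Function('s')(N) = Add(-11, Pow(N, 2), Mul(10, N))
Mul(Add(Function('s')(7), A), 9) = Mul(Add(Add(-11, Pow(7, 2), Mul(10, 7)), 1), 9) = Mul(Add(Add(-11, 49, 70), 1), 9) = Mul(Add(108, 1), 9) = Mul(109, 9) = 981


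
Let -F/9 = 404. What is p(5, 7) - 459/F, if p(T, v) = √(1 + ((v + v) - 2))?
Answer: 51/404 + √13 ≈ 3.7318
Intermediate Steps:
p(T, v) = √(-1 + 2*v) (p(T, v) = √(1 + (2*v - 2)) = √(1 + (-2 + 2*v)) = √(-1 + 2*v))
F = -3636 (F = -9*404 = -3636)
p(5, 7) - 459/F = √(-1 + 2*7) - 459/(-3636) = √(-1 + 14) - 459*(-1/3636) = √13 + 51/404 = 51/404 + √13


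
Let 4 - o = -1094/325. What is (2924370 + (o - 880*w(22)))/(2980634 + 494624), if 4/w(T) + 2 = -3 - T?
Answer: 12831277694/15247694475 ≈ 0.84152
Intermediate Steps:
w(T) = 4/(-5 - T) (w(T) = 4/(-2 + (-3 - T)) = 4/(-5 - T))
o = 2394/325 (o = 4 - (-1094)/325 = 4 - 1*(-1094/325) = 4 + 1094/325 = 2394/325 ≈ 7.3661)
(2924370 + (o - 880*w(22)))/(2980634 + 494624) = (2924370 + (2394/325 - (-3520)/(5 + 22)))/(2980634 + 494624) = (2924370 + (2394/325 - (-3520)/27))/3475258 = (2924370 + (2394/325 - (-3520)/27))*(1/3475258) = (2924370 + (2394/325 - 880*(-4/27)))*(1/3475258) = (2924370 + (2394/325 + 3520/27))*(1/3475258) = (2924370 + 1208638/8775)*(1/3475258) = (25662555388/8775)*(1/3475258) = 12831277694/15247694475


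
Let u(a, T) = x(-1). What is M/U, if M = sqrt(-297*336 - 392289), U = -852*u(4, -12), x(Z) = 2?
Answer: -I*sqrt(492081)/1704 ≈ -0.41167*I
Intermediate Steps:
u(a, T) = 2
U = -1704 (U = -852*2 = -1704)
M = I*sqrt(492081) (M = sqrt(-99792 - 392289) = sqrt(-492081) = I*sqrt(492081) ≈ 701.48*I)
M/U = (I*sqrt(492081))/(-1704) = (I*sqrt(492081))*(-1/1704) = -I*sqrt(492081)/1704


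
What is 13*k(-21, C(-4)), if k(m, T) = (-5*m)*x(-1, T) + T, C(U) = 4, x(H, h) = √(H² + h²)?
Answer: 52 + 1365*√17 ≈ 5680.0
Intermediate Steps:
k(m, T) = T - 5*m*√(1 + T²) (k(m, T) = (-5*m)*√((-1)² + T²) + T = (-5*m)*√(1 + T²) + T = -5*m*√(1 + T²) + T = T - 5*m*√(1 + T²))
13*k(-21, C(-4)) = 13*(4 - 5*(-21)*√(1 + 4²)) = 13*(4 - 5*(-21)*√(1 + 16)) = 13*(4 - 5*(-21)*√17) = 13*(4 + 105*√17) = 52 + 1365*√17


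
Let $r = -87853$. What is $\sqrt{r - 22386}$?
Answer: $i \sqrt{110239} \approx 332.02 i$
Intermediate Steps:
$\sqrt{r - 22386} = \sqrt{-87853 - 22386} = \sqrt{-110239} = i \sqrt{110239}$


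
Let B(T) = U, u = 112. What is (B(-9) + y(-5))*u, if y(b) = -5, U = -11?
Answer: -1792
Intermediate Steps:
B(T) = -11
(B(-9) + y(-5))*u = (-11 - 5)*112 = -16*112 = -1792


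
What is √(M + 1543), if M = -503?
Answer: 4*√65 ≈ 32.249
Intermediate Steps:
√(M + 1543) = √(-503 + 1543) = √1040 = 4*√65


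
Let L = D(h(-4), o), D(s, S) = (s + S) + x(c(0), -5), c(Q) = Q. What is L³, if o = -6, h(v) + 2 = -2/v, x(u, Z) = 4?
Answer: -343/8 ≈ -42.875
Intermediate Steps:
h(v) = -2 - 2/v
D(s, S) = 4 + S + s (D(s, S) = (s + S) + 4 = (S + s) + 4 = 4 + S + s)
L = -7/2 (L = 4 - 6 + (-2 - 2/(-4)) = 4 - 6 + (-2 - 2*(-¼)) = 4 - 6 + (-2 + ½) = 4 - 6 - 3/2 = -7/2 ≈ -3.5000)
L³ = (-7/2)³ = -343/8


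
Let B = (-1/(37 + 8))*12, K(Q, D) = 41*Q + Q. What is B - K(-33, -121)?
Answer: 20786/15 ≈ 1385.7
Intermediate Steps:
K(Q, D) = 42*Q
B = -4/15 (B = (-1/45)*12 = ((1/45)*(-1))*12 = -1/45*12 = -4/15 ≈ -0.26667)
B - K(-33, -121) = -4/15 - 42*(-33) = -4/15 - 1*(-1386) = -4/15 + 1386 = 20786/15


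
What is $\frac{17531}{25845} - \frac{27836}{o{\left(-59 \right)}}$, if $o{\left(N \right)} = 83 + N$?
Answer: $- \frac{19972241}{17230} \approx -1159.2$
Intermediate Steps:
$\frac{17531}{25845} - \frac{27836}{o{\left(-59 \right)}} = \frac{17531}{25845} - \frac{27836}{83 - 59} = 17531 \cdot \frac{1}{25845} - \frac{27836}{24} = \frac{17531}{25845} - \frac{6959}{6} = - \frac{19972241}{17230}$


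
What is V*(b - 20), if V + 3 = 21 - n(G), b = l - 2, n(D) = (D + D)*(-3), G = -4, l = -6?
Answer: 168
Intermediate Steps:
n(D) = -6*D (n(D) = (2*D)*(-3) = -6*D)
b = -8 (b = -6 - 2 = -8)
V = -6 (V = -3 + (21 - (-6)*(-4)) = -3 + (21 - 1*24) = -3 + (21 - 24) = -3 - 3 = -6)
V*(b - 20) = -6*(-8 - 20) = -6*(-28) = 168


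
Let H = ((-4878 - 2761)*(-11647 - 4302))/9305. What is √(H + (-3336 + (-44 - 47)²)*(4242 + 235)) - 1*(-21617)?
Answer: 21617 + 12*√13319270226795/9305 ≈ 26324.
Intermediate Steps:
H = 121834411/9305 (H = -7639*(-15949)*(1/9305) = 121834411*(1/9305) = 121834411/9305 ≈ 13093.)
√(H + (-3336 + (-44 - 47)²)*(4242 + 235)) - 1*(-21617) = √(121834411/9305 + (-3336 + (-44 - 47)²)*(4242 + 235)) - 1*(-21617) = √(121834411/9305 + (-3336 + (-91)²)*4477) + 21617 = √(121834411/9305 + (-3336 + 8281)*4477) + 21617 = √(121834411/9305 + 4945*4477) + 21617 = √(121834411/9305 + 22138765) + 21617 = √(206123042736/9305) + 21617 = 12*√13319270226795/9305 + 21617 = 21617 + 12*√13319270226795/9305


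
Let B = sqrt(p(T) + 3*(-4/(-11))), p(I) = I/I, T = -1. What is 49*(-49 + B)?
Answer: -2401 + 49*sqrt(253)/11 ≈ -2330.1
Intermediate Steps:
p(I) = 1
B = sqrt(253)/11 (B = sqrt(1 + 3*(-4/(-11))) = sqrt(1 + 3*(-4*(-1/11))) = sqrt(1 + 3*(4/11)) = sqrt(1 + 12/11) = sqrt(23/11) = sqrt(253)/11 ≈ 1.4460)
49*(-49 + B) = 49*(-49 + sqrt(253)/11) = -2401 + 49*sqrt(253)/11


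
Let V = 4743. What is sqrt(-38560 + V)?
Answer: I*sqrt(33817) ≈ 183.89*I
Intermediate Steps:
sqrt(-38560 + V) = sqrt(-38560 + 4743) = sqrt(-33817) = I*sqrt(33817)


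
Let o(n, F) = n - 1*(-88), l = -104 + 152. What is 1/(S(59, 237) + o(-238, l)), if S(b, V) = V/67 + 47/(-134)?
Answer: -134/19673 ≈ -0.0068114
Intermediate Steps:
l = 48
o(n, F) = 88 + n (o(n, F) = n + 88 = 88 + n)
S(b, V) = -47/134 + V/67 (S(b, V) = V*(1/67) + 47*(-1/134) = V/67 - 47/134 = -47/134 + V/67)
1/(S(59, 237) + o(-238, l)) = 1/((-47/134 + (1/67)*237) + (88 - 238)) = 1/((-47/134 + 237/67) - 150) = 1/(427/134 - 150) = 1/(-19673/134) = -134/19673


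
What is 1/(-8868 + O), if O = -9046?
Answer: -1/17914 ≈ -5.5822e-5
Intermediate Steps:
1/(-8868 + O) = 1/(-8868 - 9046) = 1/(-17914) = -1/17914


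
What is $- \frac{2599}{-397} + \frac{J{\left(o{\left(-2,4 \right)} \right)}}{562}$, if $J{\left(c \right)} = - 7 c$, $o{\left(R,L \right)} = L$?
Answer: $\frac{724761}{111557} \approx 6.4968$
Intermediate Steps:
$- \frac{2599}{-397} + \frac{J{\left(o{\left(-2,4 \right)} \right)}}{562} = - \frac{2599}{-397} + \frac{\left(-7\right) 4}{562} = \left(-2599\right) \left(- \frac{1}{397}\right) - \frac{14}{281} = \frac{2599}{397} - \frac{14}{281} = \frac{724761}{111557}$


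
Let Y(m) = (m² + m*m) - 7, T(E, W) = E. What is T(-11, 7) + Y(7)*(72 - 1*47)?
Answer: 2264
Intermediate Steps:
Y(m) = -7 + 2*m² (Y(m) = (m² + m²) - 7 = 2*m² - 7 = -7 + 2*m²)
T(-11, 7) + Y(7)*(72 - 1*47) = -11 + (-7 + 2*7²)*(72 - 1*47) = -11 + (-7 + 2*49)*(72 - 47) = -11 + (-7 + 98)*25 = -11 + 91*25 = -11 + 2275 = 2264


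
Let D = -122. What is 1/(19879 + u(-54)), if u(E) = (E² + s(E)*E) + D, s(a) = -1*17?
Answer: 1/23591 ≈ 4.2389e-5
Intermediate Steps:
s(a) = -17
u(E) = -122 + E² - 17*E (u(E) = (E² - 17*E) - 122 = -122 + E² - 17*E)
1/(19879 + u(-54)) = 1/(19879 + (-122 + (-54)² - 17*(-54))) = 1/(19879 + (-122 + 2916 + 918)) = 1/(19879 + 3712) = 1/23591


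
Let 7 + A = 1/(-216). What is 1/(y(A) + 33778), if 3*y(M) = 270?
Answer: 1/33868 ≈ 2.9526e-5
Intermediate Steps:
A = -1513/216 (A = -7 + 1/(-216) = -7 - 1/216 = -1513/216 ≈ -7.0046)
y(M) = 90 (y(M) = (⅓)*270 = 90)
1/(y(A) + 33778) = 1/(90 + 33778) = 1/33868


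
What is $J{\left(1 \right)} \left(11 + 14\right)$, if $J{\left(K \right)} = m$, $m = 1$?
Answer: $25$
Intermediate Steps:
$J{\left(K \right)} = 1$
$J{\left(1 \right)} \left(11 + 14\right) = 1 \left(11 + 14\right) = 1 \cdot 25 = 25$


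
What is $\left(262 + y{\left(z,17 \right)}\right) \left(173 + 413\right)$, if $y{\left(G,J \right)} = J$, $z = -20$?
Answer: $163494$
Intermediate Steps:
$\left(262 + y{\left(z,17 \right)}\right) \left(173 + 413\right) = \left(262 + 17\right) \left(173 + 413\right) = 279 \cdot 586 = 163494$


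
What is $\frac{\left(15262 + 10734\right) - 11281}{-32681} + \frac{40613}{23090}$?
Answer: $\frac{987504103}{754604290} \approx 1.3086$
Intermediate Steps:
$\frac{\left(15262 + 10734\right) - 11281}{-32681} + \frac{40613}{23090} = \left(25996 - 11281\right) \left(- \frac{1}{32681}\right) + 40613 \cdot \frac{1}{23090} = 14715 \left(- \frac{1}{32681}\right) + \frac{40613}{23090} = - \frac{14715}{32681} + \frac{40613}{23090} = \frac{987504103}{754604290}$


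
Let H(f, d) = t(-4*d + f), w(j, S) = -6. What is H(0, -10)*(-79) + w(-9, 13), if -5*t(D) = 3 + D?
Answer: 3367/5 ≈ 673.40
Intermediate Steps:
t(D) = -⅗ - D/5 (t(D) = -(3 + D)/5 = -⅗ - D/5)
H(f, d) = -⅗ - f/5 + 4*d/5 (H(f, d) = -⅗ - (-4*d + f)/5 = -⅗ - (f - 4*d)/5 = -⅗ + (-f/5 + 4*d/5) = -⅗ - f/5 + 4*d/5)
H(0, -10)*(-79) + w(-9, 13) = (-⅗ - ⅕*0 + (⅘)*(-10))*(-79) - 6 = (-⅗ + 0 - 8)*(-79) - 6 = -43/5*(-79) - 6 = 3397/5 - 6 = 3367/5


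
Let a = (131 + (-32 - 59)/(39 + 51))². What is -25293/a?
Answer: -204873300/136866601 ≈ -1.4969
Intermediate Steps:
a = 136866601/8100 (a = (131 - 91/90)² = (11699/90)² = 136866601/8100 ≈ 16897.)
-25293/a = -25293/136866601/8100 = -25293*8100/136866601 = -204873300/136866601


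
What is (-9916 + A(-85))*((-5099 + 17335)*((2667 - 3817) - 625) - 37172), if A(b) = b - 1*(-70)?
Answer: 216059551032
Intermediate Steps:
A(b) = 70 + b (A(b) = b + 70 = 70 + b)
(-9916 + A(-85))*((-5099 + 17335)*((2667 - 3817) - 625) - 37172) = (-9916 + (70 - 85))*((-5099 + 17335)*((2667 - 3817) - 625) - 37172) = (-9916 - 15)*(12236*(-1150 - 625) - 37172) = -9931*(12236*(-1775) - 37172) = -9931*(-21718900 - 37172) = -9931*(-21756072) = 216059551032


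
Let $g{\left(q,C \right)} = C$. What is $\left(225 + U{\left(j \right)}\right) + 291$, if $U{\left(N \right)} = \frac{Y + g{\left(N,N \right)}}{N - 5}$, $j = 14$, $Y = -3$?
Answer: $\frac{4655}{9} \approx 517.22$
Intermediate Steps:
$U{\left(N \right)} = \frac{-3 + N}{-5 + N}$ ($U{\left(N \right)} = \frac{-3 + N}{N - 5} = \frac{-3 + N}{-5 + N}$)
$\left(225 + U{\left(j \right)}\right) + 291 = \left(225 + \frac{-3 + 14}{-5 + 14}\right) + 291 = \left(225 + \frac{1}{9} \cdot 11\right) + 291 = \left(225 + \frac{11}{9}\right) + 291 = \frac{2036}{9} + 291 = \frac{4655}{9}$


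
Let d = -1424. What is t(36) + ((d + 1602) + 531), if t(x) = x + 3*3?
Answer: 754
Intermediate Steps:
t(x) = 9 + x (t(x) = x + 9 = 9 + x)
t(36) + ((d + 1602) + 531) = (9 + 36) + ((-1424 + 1602) + 531) = 45 + (178 + 531) = 45 + 709 = 754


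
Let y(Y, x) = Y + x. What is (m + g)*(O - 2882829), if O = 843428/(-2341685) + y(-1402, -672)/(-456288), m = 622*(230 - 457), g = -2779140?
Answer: 2248842242835047506227449/267120691320 ≈ 8.4188e+12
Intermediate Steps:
m = -141194 (m = 622*(-227) = -141194)
O = -189994710287/534241382640 (O = 843428/(-2341685) + (-1402 - 672)/(-456288) = 843428*(-1/2341685) - 2074*(-1/456288) = -843428/2341685 + 1037/228144 = -189994710287/534241382640 ≈ -0.35563)
(m + g)*(O - 2882829) = (-141194 - 2779140)*(-189994710287/534241382640 - 2882829) = -2920334*(-1540126740869398847/534241382640) = 2248842242835047506227449/267120691320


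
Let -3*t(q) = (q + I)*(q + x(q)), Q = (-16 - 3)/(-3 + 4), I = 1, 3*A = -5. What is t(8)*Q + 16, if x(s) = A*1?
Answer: 377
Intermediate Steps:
A = -5/3 (A = (⅓)*(-5) = -5/3 ≈ -1.6667)
x(s) = -5/3 (x(s) = -5/3*1 = -5/3)
Q = -19 (Q = -19/1 = -19*1 = -19)
t(q) = -(1 + q)*(-5/3 + q)/3 (t(q) = -(q + 1)*(q - 5/3)/3 = -(1 + q)*(-5/3 + q)/3)
t(8)*Q + 16 = (5/9 - ⅓*8² + (2/9)*8)*(-19) + 16 = (5/9 - ⅓*64 + 16/9)*(-19) + 16 = (5/9 - 64/3 + 16/9)*(-19) + 16 = -19*(-19) + 16 = 361 + 16 = 377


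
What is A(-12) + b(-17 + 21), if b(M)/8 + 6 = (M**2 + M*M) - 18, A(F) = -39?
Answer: 25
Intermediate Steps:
b(M) = -192 + 16*M**2 (b(M) = -48 + 8*((M**2 + M*M) - 18) = -48 + 8*((M**2 + M**2) - 18) = -48 + 8*(2*M**2 - 18) = -48 + 8*(-18 + 2*M**2) = -48 + (-144 + 16*M**2) = -192 + 16*M**2)
A(-12) + b(-17 + 21) = -39 + (-192 + 16*(-17 + 21)**2) = -39 + (-192 + 16*4**2) = -39 + (-192 + 16*16) = -39 + (-192 + 256) = -39 + 64 = 25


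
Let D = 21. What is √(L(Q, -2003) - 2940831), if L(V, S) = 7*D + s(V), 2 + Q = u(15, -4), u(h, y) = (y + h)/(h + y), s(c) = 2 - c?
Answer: I*√2940681 ≈ 1714.8*I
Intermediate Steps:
u(h, y) = 1 (u(h, y) = (h + y)/(h + y) = 1)
Q = -1 (Q = -2 + 1 = -1)
L(V, S) = 149 - V (L(V, S) = 7*21 + (2 - V) = 147 + (2 - V) = 149 - V)
√(L(Q, -2003) - 2940831) = √((149 - 1*(-1)) - 2940831) = √((149 + 1) - 2940831) = √(150 - 2940831) = √(-2940681) = I*√2940681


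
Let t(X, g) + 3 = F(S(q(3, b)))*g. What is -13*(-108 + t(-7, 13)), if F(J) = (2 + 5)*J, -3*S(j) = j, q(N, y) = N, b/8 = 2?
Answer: 2626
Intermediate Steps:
b = 16 (b = 8*2 = 16)
S(j) = -j/3
F(J) = 7*J
t(X, g) = -3 - 7*g (t(X, g) = -3 + (7*(-1/3*3))*g = -3 + (7*(-1))*g = -3 - 7*g)
-13*(-108 + t(-7, 13)) = -13*(-108 + (-3 - 7*13)) = -13*(-108 + (-3 - 91)) = -13*(-108 - 94) = -13*(-202) = 2626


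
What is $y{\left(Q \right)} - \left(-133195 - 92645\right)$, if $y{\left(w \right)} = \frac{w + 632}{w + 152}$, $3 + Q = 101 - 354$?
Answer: $\frac{2935873}{13} \approx 2.2584 \cdot 10^{5}$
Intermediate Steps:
$Q = -256$ ($Q = -3 + \left(101 - 354\right) = -3 - 253 = -256$)
$y{\left(w \right)} = \frac{632 + w}{152 + w}$
$y{\left(Q \right)} - \left(-133195 - 92645\right) = \frac{632 - 256}{152 - 256} - \left(-133195 - 92645\right) = \frac{1}{-104} \cdot 376 - \left(-133195 - 92645\right) = \left(- \frac{1}{104}\right) 376 - -225840 = - \frac{47}{13} + 225840 = \frac{2935873}{13}$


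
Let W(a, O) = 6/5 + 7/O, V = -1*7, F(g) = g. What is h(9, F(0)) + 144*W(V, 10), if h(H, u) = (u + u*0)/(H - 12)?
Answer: 1368/5 ≈ 273.60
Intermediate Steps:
V = -7
W(a, O) = 6/5 + 7/O (W(a, O) = 6*(⅕) + 7/O = 6/5 + 7/O)
h(H, u) = u/(-12 + H) (h(H, u) = (u + 0)/(-12 + H) = u/(-12 + H))
h(9, F(0)) + 144*W(V, 10) = 0/(-12 + 9) + 144*(6/5 + 7/10) = 0/(-3) + 144*(6/5 + 7*(⅒)) = 0*(-⅓) + 144*(6/5 + 7/10) = 0 + 144*(19/10) = 0 + 1368/5 = 1368/5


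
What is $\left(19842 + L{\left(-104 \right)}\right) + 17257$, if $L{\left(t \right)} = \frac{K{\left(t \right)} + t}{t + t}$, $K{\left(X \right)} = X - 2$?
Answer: $\frac{3858401}{104} \approx 37100.0$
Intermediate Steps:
$K{\left(X \right)} = -2 + X$ ($K{\left(X \right)} = X - 2 = -2 + X$)
$L{\left(t \right)} = \frac{-2 + 2 t}{2 t}$ ($L{\left(t \right)} = \frac{\left(-2 + t\right) + t}{t + t} = \frac{-2 + 2 t}{2 t}$)
$\left(19842 + L{\left(-104 \right)}\right) + 17257 = \left(19842 + \frac{-1 - 104}{-104}\right) + 17257 = \left(19842 - - \frac{105}{104}\right) + 17257 = \left(19842 + \frac{105}{104}\right) + 17257 = \frac{2063673}{104} + 17257 = \frac{3858401}{104}$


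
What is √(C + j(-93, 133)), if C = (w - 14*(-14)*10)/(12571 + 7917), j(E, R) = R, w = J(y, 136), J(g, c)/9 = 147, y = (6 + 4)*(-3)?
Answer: 11*√115485734/10244 ≈ 11.540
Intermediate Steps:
y = -30 (y = 10*(-3) = -30)
J(g, c) = 1323 (J(g, c) = 9*147 = 1323)
w = 1323
C = 3283/20488 (C = (1323 - 14*(-14)*10)/(12571 + 7917) = (1323 + 196*10)/20488 = (1323 + 1960)*(1/20488) = 3283*(1/20488) = 3283/20488 ≈ 0.16024)
√(C + j(-93, 133)) = √(3283/20488 + 133) = √(2728187/20488) = 11*√115485734/10244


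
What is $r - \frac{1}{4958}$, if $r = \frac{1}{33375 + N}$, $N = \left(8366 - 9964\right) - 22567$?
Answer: $- \frac{1063}{11415795} \approx -9.3117 \cdot 10^{-5}$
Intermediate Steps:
$N = -24165$ ($N = -1598 - 22567 = -24165$)
$r = \frac{1}{9210}$ ($r = \frac{1}{33375 - 24165} = \frac{1}{9210} \approx 0.00010858$)
$r - \frac{1}{4958} = \frac{1}{9210} - \frac{1}{4958} = - \frac{1063}{11415795}$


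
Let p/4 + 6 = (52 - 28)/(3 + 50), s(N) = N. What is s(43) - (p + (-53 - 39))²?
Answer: -36505917/2809 ≈ -12996.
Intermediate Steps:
p = -1176/53 (p = -24 + 4*((52 - 28)/(3 + 50)) = -24 + 4*(24/53) = -24 + 96/53 = -1176/53 ≈ -22.189)
s(43) - (p + (-53 - 39))² = 43 - (-1176/53 + (-53 - 39))² = 43 - (-1176/53 - 92)² = 43 - (-6052/53)² = 43 - 1*36626704/2809 = 43 - 36626704/2809 = -36505917/2809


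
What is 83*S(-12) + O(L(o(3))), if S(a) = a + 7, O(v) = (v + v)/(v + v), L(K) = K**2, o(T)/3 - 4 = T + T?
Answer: -414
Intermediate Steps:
o(T) = 12 + 6*T (o(T) = 12 + 3*(T + T) = 12 + 3*(2*T) = 12 + 6*T)
O(v) = 1 (O(v) = (2*v)/((2*v)) = (2*v)*(1/(2*v)) = 1)
S(a) = 7 + a
83*S(-12) + O(L(o(3))) = 83*(7 - 12) + 1 = 83*(-5) + 1 = -415 + 1 = -414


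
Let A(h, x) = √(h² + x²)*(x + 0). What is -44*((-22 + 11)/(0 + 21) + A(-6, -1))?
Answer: 484/21 + 44*√37 ≈ 290.69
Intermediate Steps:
A(h, x) = x*√(h² + x²) (A(h, x) = √(h² + x²)*x = x*√(h² + x²))
-44*((-22 + 11)/(0 + 21) + A(-6, -1)) = -44*((-22 + 11)/(0 + 21) - √((-6)² + (-1)²)) = -44*(-11/21 - √(36 + 1)) = -44*(-11*1/21 - √37) = -44*(-11/21 - √37) = 484/21 + 44*√37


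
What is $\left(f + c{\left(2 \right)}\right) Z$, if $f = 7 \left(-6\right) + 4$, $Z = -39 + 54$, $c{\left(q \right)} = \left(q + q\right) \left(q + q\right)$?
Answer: $-330$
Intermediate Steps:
$c{\left(q \right)} = 4 q^{2}$ ($c{\left(q \right)} = 2 q 2 q = 4 q^{2}$)
$Z = 15$
$f = -38$ ($f = -42 + 4 = -38$)
$\left(f + c{\left(2 \right)}\right) Z = \left(-38 + 4 \cdot 2^{2}\right) 15 = \left(-38 + 4 \cdot 4\right) 15 = \left(-38 + 16\right) 15 = \left(-22\right) 15 = -330$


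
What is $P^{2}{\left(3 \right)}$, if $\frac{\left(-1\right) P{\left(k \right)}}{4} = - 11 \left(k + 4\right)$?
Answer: $94864$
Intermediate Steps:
$P{\left(k \right)} = 176 + 44 k$ ($P{\left(k \right)} = - 4 \left(- 11 \left(k + 4\right)\right) = - 4 \left(- 11 \left(4 + k\right)\right) = - 4 \left(-44 - 11 k\right) = 176 + 44 k$)
$P^{2}{\left(3 \right)} = \left(176 + 44 \cdot 3\right)^{2} = \left(176 + 132\right)^{2} = 308^{2} = 94864$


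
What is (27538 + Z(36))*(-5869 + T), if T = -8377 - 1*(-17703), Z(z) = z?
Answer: 95323318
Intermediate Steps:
T = 9326 (T = -8377 + 17703 = 9326)
(27538 + Z(36))*(-5869 + T) = (27538 + 36)*(-5869 + 9326) = 27574*3457 = 95323318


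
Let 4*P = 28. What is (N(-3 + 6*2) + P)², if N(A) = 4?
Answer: 121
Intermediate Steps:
P = 7 (P = (¼)*28 = 7)
(N(-3 + 6*2) + P)² = (4 + 7)² = 11² = 121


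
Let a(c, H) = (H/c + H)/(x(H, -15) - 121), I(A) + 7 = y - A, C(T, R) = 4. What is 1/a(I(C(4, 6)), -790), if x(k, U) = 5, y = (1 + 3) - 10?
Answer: 493/3160 ≈ 0.15601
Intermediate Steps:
y = -6 (y = 4 - 10 = -6)
I(A) = -13 - A (I(A) = -7 + (-6 - A) = -13 - A)
a(c, H) = -H/116 - H/(116*c) (a(c, H) = (H/c + H)/(5 - 121) = (H + H/c)/(-116) = (H + H/c)*(-1/116) = -H/116 - H/(116*c))
1/a(I(C(4, 6)), -790) = 1/(-1/116*(-790)*(1 + (-13 - 1*4))/(-13 - 1*4)) = 1/(-1/116*(-790)*(1 + (-13 - 4))/(-13 - 4)) = 1/(-1/116*(-790)*(1 - 17)/(-17)) = 1/(-1/116*(-790)*(-1/17)*(-16)) = 1/(3160/493) = 493/3160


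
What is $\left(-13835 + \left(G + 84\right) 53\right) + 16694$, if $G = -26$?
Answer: $5933$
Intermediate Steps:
$\left(-13835 + \left(G + 84\right) 53\right) + 16694 = \left(-13835 + \left(-26 + 84\right) 53\right) + 16694 = \left(-13835 + 58 \cdot 53\right) + 16694 = \left(-13835 + 3074\right) + 16694 = -10761 + 16694 = 5933$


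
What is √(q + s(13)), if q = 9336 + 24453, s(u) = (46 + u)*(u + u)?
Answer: √35323 ≈ 187.94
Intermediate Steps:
s(u) = 2*u*(46 + u) (s(u) = (46 + u)*(2*u) = 2*u*(46 + u))
q = 33789
√(q + s(13)) = √(33789 + 2*13*(46 + 13)) = √(33789 + 2*13*59) = √(33789 + 1534) = √35323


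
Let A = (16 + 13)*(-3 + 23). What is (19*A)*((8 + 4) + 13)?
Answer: 275500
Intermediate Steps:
A = 580 (A = 29*20 = 580)
(19*A)*((8 + 4) + 13) = (19*580)*((8 + 4) + 13) = 11020*(12 + 13) = 11020*25 = 275500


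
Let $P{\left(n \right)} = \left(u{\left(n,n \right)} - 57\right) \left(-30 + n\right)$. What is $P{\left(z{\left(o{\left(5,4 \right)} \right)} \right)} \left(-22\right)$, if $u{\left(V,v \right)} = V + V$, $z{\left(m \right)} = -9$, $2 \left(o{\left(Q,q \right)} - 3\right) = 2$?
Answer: $-64350$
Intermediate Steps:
$o{\left(Q,q \right)} = 4$ ($o{\left(Q,q \right)} = 3 + \frac{1}{2} \cdot 2 = 3 + 1 = 4$)
$u{\left(V,v \right)} = 2 V$
$P{\left(n \right)} = \left(-57 + 2 n\right) \left(-30 + n\right)$ ($P{\left(n \right)} = \left(2 n - 57\right) \left(-30 + n\right) = \left(-57 + 2 n\right) \left(-30 + n\right)$)
$P{\left(z{\left(o{\left(5,4 \right)} \right)} \right)} \left(-22\right) = \left(1710 - -1053 + 2 \left(-9\right)^{2}\right) \left(-22\right) = \left(1710 + 1053 + 2 \cdot 81\right) \left(-22\right) = \left(1710 + 1053 + 162\right) \left(-22\right) = 2925 \left(-22\right) = -64350$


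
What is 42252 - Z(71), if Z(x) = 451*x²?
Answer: -2231239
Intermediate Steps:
42252 - Z(71) = 42252 - 451*71² = 42252 - 451*5041 = 42252 - 1*2273491 = 42252 - 2273491 = -2231239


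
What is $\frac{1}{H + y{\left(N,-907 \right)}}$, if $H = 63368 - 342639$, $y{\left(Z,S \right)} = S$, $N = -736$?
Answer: $- \frac{1}{280178} \approx -3.5692 \cdot 10^{-6}$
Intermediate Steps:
$H = -279271$
$\frac{1}{H + y{\left(N,-907 \right)}} = \frac{1}{-279271 - 907} = \frac{1}{-280178} = - \frac{1}{280178}$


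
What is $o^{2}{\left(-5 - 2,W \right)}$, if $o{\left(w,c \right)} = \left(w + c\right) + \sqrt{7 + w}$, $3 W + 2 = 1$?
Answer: $\frac{484}{9} \approx 53.778$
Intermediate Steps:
$W = - \frac{1}{3}$ ($W = - \frac{2}{3} + \frac{1}{3} \cdot 1 = - \frac{2}{3} + \frac{1}{3} = - \frac{1}{3} \approx -0.33333$)
$o{\left(w,c \right)} = c + w + \sqrt{7 + w}$ ($o{\left(w,c \right)} = \left(c + w\right) + \sqrt{7 + w} = c + w + \sqrt{7 + w}$)
$o^{2}{\left(-5 - 2,W \right)} = \left(- \frac{1}{3} - 7 + \sqrt{7 - 7}\right)^{2} = \left(- \frac{1}{3} - 7 + \sqrt{0}\right)^{2} = \left(- \frac{1}{3} - 7 + 0\right)^{2} = \left(- \frac{22}{3}\right)^{2} = \frac{484}{9}$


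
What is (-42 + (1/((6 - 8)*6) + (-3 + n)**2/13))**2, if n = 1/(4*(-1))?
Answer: 3924361/2304 ≈ 1703.3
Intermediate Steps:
n = -1/4 (n = 1/(-4) = -1/4 ≈ -0.25000)
(-42 + (1/((6 - 8)*6) + (-3 + n)**2/13))**2 = (-42 + (1/((6 - 8)*6) + (-3 - 1/4)**2/13))**2 = (-42 + ((1/6)/(-2) + (-13/4)**2*(1/13)))**2 = (-42 + (-1/2*1/6 + (169/16)*(1/13)))**2 = (-42 + (-1/12 + 13/16))**2 = (-42 + 35/48)**2 = (-1981/48)**2 = 3924361/2304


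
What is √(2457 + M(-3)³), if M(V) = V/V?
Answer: √2458 ≈ 49.578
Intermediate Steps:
M(V) = 1
√(2457 + M(-3)³) = √(2457 + 1³) = √(2457 + 1) = √2458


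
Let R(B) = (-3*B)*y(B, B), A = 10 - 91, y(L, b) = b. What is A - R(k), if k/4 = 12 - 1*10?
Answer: 111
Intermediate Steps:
k = 8 (k = 4*(12 - 1*10) = 4*(12 - 10) = 4*2 = 8)
A = -81
R(B) = -3*B² (R(B) = (-3*B)*B = -3*B²)
A - R(k) = -81 - (-3)*8² = -81 - (-3)*64 = -81 - 1*(-192) = -81 + 192 = 111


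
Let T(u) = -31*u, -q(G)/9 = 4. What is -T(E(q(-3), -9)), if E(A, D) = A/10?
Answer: -558/5 ≈ -111.60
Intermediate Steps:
q(G) = -36 (q(G) = -9*4 = -36)
E(A, D) = A/10 (E(A, D) = A*(⅒) = A/10)
-T(E(q(-3), -9)) = -(-31)*(⅒)*(-36) = -(-31)*(-18)/5 = -1*558/5 = -558/5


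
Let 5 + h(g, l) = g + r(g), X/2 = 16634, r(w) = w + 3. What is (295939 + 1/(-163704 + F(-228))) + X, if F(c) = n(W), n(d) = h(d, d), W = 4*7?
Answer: 53874725549/163650 ≈ 3.2921e+5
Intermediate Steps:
r(w) = 3 + w
X = 33268 (X = 2*16634 = 33268)
h(g, l) = -2 + 2*g (h(g, l) = -5 + (g + (3 + g)) = -5 + (3 + 2*g) = -2 + 2*g)
W = 28
n(d) = -2 + 2*d
F(c) = 54 (F(c) = -2 + 2*28 = -2 + 56 = 54)
(295939 + 1/(-163704 + F(-228))) + X = (295939 + 1/(-163704 + 54)) + 33268 = (295939 + 1/(-163650)) + 33268 = (295939 - 1/163650) + 33268 = 48430417349/163650 + 33268 = 53874725549/163650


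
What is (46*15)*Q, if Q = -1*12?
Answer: -8280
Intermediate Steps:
Q = -12
(46*15)*Q = (46*15)*(-12) = 690*(-12) = -8280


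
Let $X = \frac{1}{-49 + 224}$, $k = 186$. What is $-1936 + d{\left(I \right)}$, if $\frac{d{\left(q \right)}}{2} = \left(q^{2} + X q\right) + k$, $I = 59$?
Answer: $\frac{944768}{175} \approx 5398.7$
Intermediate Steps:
$X = \frac{1}{175} \approx 0.0057143$
$d{\left(q \right)} = 372 + 2 q^{2} + \frac{2 q}{175}$ ($d{\left(q \right)} = 2 \left(\left(q^{2} + \frac{q}{175}\right) + 186\right) = 2 \left(186 + q^{2} + \frac{q}{175}\right) = 372 + 2 q^{2} + \frac{2 q}{175}$)
$-1936 + d{\left(I \right)} = -1936 + \left(372 + 2 \cdot 59^{2} + \frac{2}{175} \cdot 59\right) = -1936 + \left(372 + 2 \cdot 3481 + \frac{118}{175}\right) = -1936 + \left(372 + 6962 + \frac{118}{175}\right) = -1936 + \frac{1283568}{175} = \frac{944768}{175}$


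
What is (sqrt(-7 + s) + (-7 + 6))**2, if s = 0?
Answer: (-1 + I*sqrt(7))**2 ≈ -6.0 - 5.2915*I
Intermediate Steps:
(sqrt(-7 + s) + (-7 + 6))**2 = (sqrt(-7 + 0) + (-7 + 6))**2 = (sqrt(-7) - 1)**2 = (I*sqrt(7) - 1)**2 = (-1 + I*sqrt(7))**2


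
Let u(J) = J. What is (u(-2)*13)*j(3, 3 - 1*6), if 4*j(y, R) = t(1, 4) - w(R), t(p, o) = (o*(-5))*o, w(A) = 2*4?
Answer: 572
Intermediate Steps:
w(A) = 8
t(p, o) = -5*o² (t(p, o) = (-5*o)*o = -5*o²)
j(y, R) = -22 (j(y, R) = (-5*4² - 1*8)/4 = (-5*16 - 8)/4 = (-80 - 8)/4 = (¼)*(-88) = -22)
(u(-2)*13)*j(3, 3 - 1*6) = -2*13*(-22) = -26*(-22) = 572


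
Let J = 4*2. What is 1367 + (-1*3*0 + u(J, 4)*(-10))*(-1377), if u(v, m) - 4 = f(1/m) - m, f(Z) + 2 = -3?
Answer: -67483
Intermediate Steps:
f(Z) = -5 (f(Z) = -2 - 3 = -5)
J = 8
u(v, m) = -1 - m (u(v, m) = 4 + (-5 - m) = -1 - m)
1367 + (-1*3*0 + u(J, 4)*(-10))*(-1377) = 1367 + (-1*3*0 + (-1 - 1*4)*(-10))*(-1377) = 1367 + (-3*0 + (-1 - 4)*(-10))*(-1377) = 1367 + (0 - 5*(-10))*(-1377) = 1367 + (0 + 50)*(-1377) = 1367 + 50*(-1377) = 1367 - 68850 = -67483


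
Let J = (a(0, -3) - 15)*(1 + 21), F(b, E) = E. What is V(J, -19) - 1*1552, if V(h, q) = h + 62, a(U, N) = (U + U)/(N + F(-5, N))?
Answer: -1820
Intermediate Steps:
a(U, N) = U/N (a(U, N) = (U + U)/(N + N) = (2*U)/((2*N)) = (2*U)*(1/(2*N)) = U/N)
J = -330 (J = (0/(-3) - 15)*(1 + 21) = (0*(-⅓) - 15)*22 = (0 - 15)*22 = -15*22 = -330)
V(h, q) = 62 + h
V(J, -19) - 1*1552 = (62 - 330) - 1*1552 = -268 - 1552 = -1820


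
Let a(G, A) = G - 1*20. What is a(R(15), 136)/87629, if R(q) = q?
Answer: -5/87629 ≈ -5.7059e-5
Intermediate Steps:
a(G, A) = -20 + G (a(G, A) = G - 20 = -20 + G)
a(R(15), 136)/87629 = (-20 + 15)/87629 = -5*1/87629 = -5/87629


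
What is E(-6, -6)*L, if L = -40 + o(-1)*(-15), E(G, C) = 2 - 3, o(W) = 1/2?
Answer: 95/2 ≈ 47.500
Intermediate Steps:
o(W) = 1/2 (o(W) = 1*(1/2) = 1/2)
E(G, C) = -1
L = -95/2 (L = -40 + (1/2)*(-15) = -40 - 15/2 = -95/2 ≈ -47.500)
E(-6, -6)*L = -1*(-95/2) = 95/2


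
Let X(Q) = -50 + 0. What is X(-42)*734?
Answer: -36700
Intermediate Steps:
X(Q) = -50
X(-42)*734 = -50*734 = -36700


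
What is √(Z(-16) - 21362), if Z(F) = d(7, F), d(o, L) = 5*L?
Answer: I*√21442 ≈ 146.43*I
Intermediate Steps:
Z(F) = 5*F
√(Z(-16) - 21362) = √(5*(-16) - 21362) = √(-80 - 21362) = √(-21442) = I*√21442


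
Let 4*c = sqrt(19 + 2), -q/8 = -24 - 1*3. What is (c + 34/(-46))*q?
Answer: -3672/23 + 54*sqrt(21) ≈ 87.807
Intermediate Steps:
q = 216 (q = -8*(-24 - 1*3) = -8*(-24 - 3) = -8*(-27) = 216)
c = sqrt(21)/4 (c = sqrt(19 + 2)/4 = sqrt(21)/4 ≈ 1.1456)
(c + 34/(-46))*q = (sqrt(21)/4 + 34/(-46))*216 = (sqrt(21)/4 + 34*(-1/46))*216 = (sqrt(21)/4 - 17/23)*216 = (-17/23 + sqrt(21)/4)*216 = -3672/23 + 54*sqrt(21)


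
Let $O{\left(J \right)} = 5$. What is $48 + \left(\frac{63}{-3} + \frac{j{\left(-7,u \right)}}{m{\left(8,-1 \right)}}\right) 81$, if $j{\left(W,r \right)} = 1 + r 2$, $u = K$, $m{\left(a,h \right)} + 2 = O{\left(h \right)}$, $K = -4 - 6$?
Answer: $-2166$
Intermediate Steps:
$K = -10$ ($K = -4 - 6 = -10$)
$m{\left(a,h \right)} = 3$ ($m{\left(a,h \right)} = -2 + 5 = 3$)
$u = -10$
$j{\left(W,r \right)} = 1 + 2 r$
$48 + \left(\frac{63}{-3} + \frac{j{\left(-7,u \right)}}{m{\left(8,-1 \right)}}\right) 81 = 48 + \left(\frac{63}{-3} + \frac{1 + 2 \left(-10\right)}{3}\right) 81 = 48 + \left(63 \left(- \frac{1}{3}\right) + \left(1 - 20\right) \frac{1}{3}\right) 81 = 48 + \left(-21 - \frac{19}{3}\right) 81 = 48 - 2214 = -2166$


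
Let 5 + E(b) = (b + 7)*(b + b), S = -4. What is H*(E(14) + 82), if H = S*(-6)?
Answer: 15960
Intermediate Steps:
H = 24 (H = -4*(-6) = 24)
E(b) = -5 + 2*b*(7 + b) (E(b) = -5 + (b + 7)*(b + b) = -5 + (7 + b)*(2*b) = -5 + 2*b*(7 + b))
H*(E(14) + 82) = 24*((-5 + 2*14² + 14*14) + 82) = 24*((-5 + 2*196 + 196) + 82) = 24*((-5 + 392 + 196) + 82) = 24*(583 + 82) = 24*665 = 15960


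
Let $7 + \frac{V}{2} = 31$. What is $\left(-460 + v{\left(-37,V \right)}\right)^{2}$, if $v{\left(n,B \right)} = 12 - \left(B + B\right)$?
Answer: $295936$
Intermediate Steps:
$V = 48$ ($V = -14 + 2 \cdot 31 = -14 + 62 = 48$)
$v{\left(n,B \right)} = 12 - 2 B$
$\left(-460 + v{\left(-37,V \right)}\right)^{2} = \left(-460 + \left(12 - 96\right)\right)^{2} = \left(-460 - 84\right)^{2} = \left(-544\right)^{2} = 295936$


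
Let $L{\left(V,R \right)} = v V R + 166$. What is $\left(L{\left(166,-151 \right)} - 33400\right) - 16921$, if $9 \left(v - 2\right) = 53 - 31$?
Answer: $- \frac{1454035}{9} \approx -1.6156 \cdot 10^{5}$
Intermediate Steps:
$v = \frac{40}{9}$ ($v = 2 + \frac{53 - 31}{9} = 2 + \frac{1}{9} \cdot 22 = 2 + \frac{22}{9} = \frac{40}{9} \approx 4.4444$)
$L{\left(V,R \right)} = 166 + \frac{40 R V}{9}$ ($L{\left(V,R \right)} = \frac{40 V}{9} R + 166 = \frac{40 R V}{9} + 166 = 166 + \frac{40 R V}{9}$)
$\left(L{\left(166,-151 \right)} - 33400\right) - 16921 = \left(\left(166 + \frac{40}{9} \left(-151\right) 166\right) - 33400\right) - 16921 = \left(\left(166 - \frac{1002640}{9}\right) - 33400\right) - 16921 = \left(- \frac{1001146}{9} - 33400\right) - 16921 = - \frac{1301746}{9} - 16921 = - \frac{1454035}{9}$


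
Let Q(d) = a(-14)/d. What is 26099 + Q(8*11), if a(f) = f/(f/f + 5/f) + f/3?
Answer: 10335085/396 ≈ 26099.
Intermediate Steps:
a(f) = f/3 + f/(1 + 5/f) (a(f) = f/(1 + 5/f) + f*(⅓) = f/(1 + 5/f) + f/3 = f/3 + f/(1 + 5/f))
Q(d) = -238/(9*d) (Q(d) = ((⅓)*(-14)*(5 + 4*(-14))/(5 - 14))/d = ((⅓)*(-14)*(5 - 56)/(-9))/d = ((⅓)*(-14)*(-⅑)*(-51))/d = -238/(9*d))
26099 + Q(8*11) = 26099 - 238/(9*(8*11)) = 26099 - 238/9/88 = 26099 - 238/9*1/88 = 26099 - 119/396 = 10335085/396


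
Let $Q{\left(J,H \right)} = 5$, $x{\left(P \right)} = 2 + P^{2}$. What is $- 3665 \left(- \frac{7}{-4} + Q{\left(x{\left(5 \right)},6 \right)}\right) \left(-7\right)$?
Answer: $\frac{692685}{4} \approx 1.7317 \cdot 10^{5}$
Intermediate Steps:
$- 3665 \left(- \frac{7}{-4} + Q{\left(x{\left(5 \right)},6 \right)}\right) \left(-7\right) = - 3665 \left(- \frac{7}{-4} + 5\right) \left(-7\right) = - 3665 \left(\left(-7\right) \left(- \frac{1}{4}\right) + 5\right) \left(-7\right) = - 3665 \left(\frac{7}{4} + 5\right) \left(-7\right) = - 3665 \cdot \frac{27}{4} \left(-7\right) = \left(-3665\right) \left(- \frac{189}{4}\right) = \frac{692685}{4}$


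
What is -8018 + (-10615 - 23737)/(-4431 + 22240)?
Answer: -142826914/17809 ≈ -8019.9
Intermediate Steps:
-8018 + (-10615 - 23737)/(-4431 + 22240) = -8018 - 34352/17809 = -142826914/17809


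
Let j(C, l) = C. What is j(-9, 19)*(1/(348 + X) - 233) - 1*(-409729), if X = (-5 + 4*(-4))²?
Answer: 108310235/263 ≈ 4.1183e+5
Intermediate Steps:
X = 441 (X = (-5 - 16)² = (-21)² = 441)
j(-9, 19)*(1/(348 + X) - 233) - 1*(-409729) = -9*(1/(348 + 441) - 233) - 1*(-409729) = -9*(1/789 - 233) + 409729 = -9*(-183836/789) + 409729 = 551508/263 + 409729 = 108310235/263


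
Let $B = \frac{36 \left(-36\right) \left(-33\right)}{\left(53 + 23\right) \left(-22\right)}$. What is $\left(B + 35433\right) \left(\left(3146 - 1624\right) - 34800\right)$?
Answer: $- \frac{22387474998}{19} \approx -1.1783 \cdot 10^{9}$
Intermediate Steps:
$B = - \frac{486}{19}$ ($B = \frac{\left(-1296\right) \left(-33\right)}{76 \left(-22\right)} = \frac{42768}{-1672} = 42768 \left(- \frac{1}{1672}\right) = - \frac{486}{19} \approx -25.579$)
$\left(B + 35433\right) \left(\left(3146 - 1624\right) - 34800\right) = \left(- \frac{486}{19} + 35433\right) \left(\left(3146 - 1624\right) - 34800\right) = \frac{672741 \left(\left(3146 - 1624\right) - 34800\right)}{19} = \frac{672741 \left(1522 - 34800\right)}{19} = \frac{672741}{19} \left(-33278\right) = - \frac{22387474998}{19}$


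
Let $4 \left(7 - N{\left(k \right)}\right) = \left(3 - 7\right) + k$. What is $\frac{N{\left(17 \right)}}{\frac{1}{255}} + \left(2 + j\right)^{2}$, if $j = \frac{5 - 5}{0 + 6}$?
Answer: $\frac{3841}{4} \approx 960.25$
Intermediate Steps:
$N{\left(k \right)} = 8 - \frac{k}{4}$ ($N{\left(k \right)} = 7 - \frac{\left(3 - 7\right) + k}{4} = 7 - \frac{-4 + k}{4} = 7 - \left(-1 + \frac{k}{4}\right) = 8 - \frac{k}{4}$)
$j = 0$ ($j = \frac{0}{6} = 0 \cdot \frac{1}{6} = 0$)
$\frac{N{\left(17 \right)}}{\frac{1}{255}} + \left(2 + j\right)^{2} = \frac{8 - \frac{17}{4}}{\frac{1}{255}} + \left(2 + 0\right)^{2} = \left(8 - \frac{17}{4}\right) \frac{1}{\frac{1}{255}} + 2^{2} = \frac{15}{4} \cdot 255 + 4 = \frac{3825}{4} + 4 = \frac{3841}{4}$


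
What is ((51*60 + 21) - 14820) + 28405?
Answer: 16666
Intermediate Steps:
((51*60 + 21) - 14820) + 28405 = ((3060 + 21) - 14820) + 28405 = (3081 - 14820) + 28405 = -11739 + 28405 = 16666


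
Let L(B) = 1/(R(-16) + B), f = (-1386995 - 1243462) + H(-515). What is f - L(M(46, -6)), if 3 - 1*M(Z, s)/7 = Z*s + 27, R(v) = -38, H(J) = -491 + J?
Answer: -4541905139/1726 ≈ -2.6315e+6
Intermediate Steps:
M(Z, s) = -168 - 7*Z*s (M(Z, s) = 21 - 7*(Z*s + 27) = 21 - 7*(27 + Z*s) = 21 + (-189 - 7*Z*s) = -168 - 7*Z*s)
f = -2631463 (f = (-1386995 - 1243462) + (-491 - 515) = -2630457 - 1006 = -2631463)
L(B) = 1/(-38 + B)
f - L(M(46, -6)) = -2631463 - 1/(-38 + (-168 - 7*46*(-6))) = -2631463 - 1/(-38 + (-168 + 1932)) = -2631463 - 1/(-38 + 1764) = -2631463 - 1/1726 = -4541905139/1726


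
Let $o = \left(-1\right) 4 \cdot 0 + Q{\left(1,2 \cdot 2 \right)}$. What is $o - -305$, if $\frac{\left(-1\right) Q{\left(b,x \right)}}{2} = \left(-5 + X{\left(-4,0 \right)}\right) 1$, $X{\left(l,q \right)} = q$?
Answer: $315$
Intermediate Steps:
$Q{\left(b,x \right)} = 10$ ($Q{\left(b,x \right)} = - 2 \left(-5 + 0\right) 1 = - 2 \left(\left(-5\right) 1\right) = \left(-2\right) \left(-5\right) = 10$)
$o = 10$ ($o = \left(-1\right) 4 \cdot 0 + 10 = \left(-4\right) 0 + 10 = 0 + 10 = 10$)
$o - -305 = 10 - -305 = 10 + 305 = 315$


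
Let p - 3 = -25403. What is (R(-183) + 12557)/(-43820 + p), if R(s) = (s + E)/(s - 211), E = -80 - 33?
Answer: -2473877/13636340 ≈ -0.18142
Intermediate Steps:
E = -113
R(s) = (-113 + s)/(-211 + s) (R(s) = (s - 113)/(s - 211) = (-113 + s)/(-211 + s))
p = -25400 (p = 3 - 25403 = -25400)
(R(-183) + 12557)/(-43820 + p) = ((-113 - 183)/(-211 - 183) + 12557)/(-43820 - 25400) = (-296/(-394) + 12557)/(-69220) = (-1/394*(-296) + 12557)*(-1/69220) = (148/197 + 12557)*(-1/69220) = (2473877/197)*(-1/69220) = -2473877/13636340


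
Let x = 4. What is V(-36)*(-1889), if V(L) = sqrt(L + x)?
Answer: -7556*I*sqrt(2) ≈ -10686.0*I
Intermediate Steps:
V(L) = sqrt(4 + L) (V(L) = sqrt(L + 4) = sqrt(4 + L))
V(-36)*(-1889) = sqrt(4 - 36)*(-1889) = sqrt(-32)*(-1889) = (4*I*sqrt(2))*(-1889) = -7556*I*sqrt(2)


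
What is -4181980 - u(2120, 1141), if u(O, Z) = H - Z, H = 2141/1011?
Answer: -4226830370/1011 ≈ -4.1808e+6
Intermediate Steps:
H = 2141/1011 (H = 2141*(1/1011) = 2141/1011 ≈ 2.1177)
u(O, Z) = 2141/1011 - Z
-4181980 - u(2120, 1141) = -4181980 - (2141/1011 - 1*1141) = -4181980 - (2141/1011 - 1141) = -4181980 - 1*(-1151410/1011) = -4181980 + 1151410/1011 = -4226830370/1011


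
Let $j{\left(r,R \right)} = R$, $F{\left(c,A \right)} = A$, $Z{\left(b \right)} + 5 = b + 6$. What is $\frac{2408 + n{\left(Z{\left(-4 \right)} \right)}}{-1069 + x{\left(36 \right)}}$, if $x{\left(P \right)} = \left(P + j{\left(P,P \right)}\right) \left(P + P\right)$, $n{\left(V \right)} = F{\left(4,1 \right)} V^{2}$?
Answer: $\frac{2417}{4115} \approx 0.58736$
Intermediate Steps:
$Z{\left(b \right)} = 1 + b$ ($Z{\left(b \right)} = -5 + \left(b + 6\right) = -5 + \left(6 + b\right) = 1 + b$)
$n{\left(V \right)} = V^{2}$ ($n{\left(V \right)} = 1 V^{2} = V^{2}$)
$x{\left(P \right)} = 4 P^{2}$ ($x{\left(P \right)} = \left(P + P\right) \left(P + P\right) = 2 P 2 P = 4 P^{2}$)
$\frac{2408 + n{\left(Z{\left(-4 \right)} \right)}}{-1069 + x{\left(36 \right)}} = \frac{2408 + \left(1 - 4\right)^{2}}{-1069 + 4 \cdot 36^{2}} = \frac{2408 + \left(-3\right)^{2}}{-1069 + 4 \cdot 1296} = \frac{2408 + 9}{-1069 + 5184} = \frac{2417}{4115}$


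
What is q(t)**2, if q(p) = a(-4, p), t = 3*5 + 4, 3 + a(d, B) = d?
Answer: 49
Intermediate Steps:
a(d, B) = -3 + d
t = 19 (t = 15 + 4 = 19)
q(p) = -7 (q(p) = -3 - 4 = -7)
q(t)**2 = (-7)**2 = 49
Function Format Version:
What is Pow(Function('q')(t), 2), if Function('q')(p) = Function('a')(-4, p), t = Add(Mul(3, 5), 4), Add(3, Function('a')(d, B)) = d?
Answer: 49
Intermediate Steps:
Function('a')(d, B) = Add(-3, d)
t = 19 (t = Add(15, 4) = 19)
Function('q')(p) = -7 (Function('q')(p) = Add(-3, -4) = -7)
Pow(Function('q')(t), 2) = Pow(-7, 2) = 49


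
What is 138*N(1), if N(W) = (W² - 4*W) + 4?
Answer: 138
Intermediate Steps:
N(W) = 4 + W² - 4*W
138*N(1) = 138*(4 + 1² - 4*1) = 138*(4 + 1 - 4) = 138*1 = 138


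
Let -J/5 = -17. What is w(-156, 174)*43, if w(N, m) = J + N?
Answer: -3053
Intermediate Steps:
J = 85 (J = -5*(-17) = 85)
w(N, m) = 85 + N
w(-156, 174)*43 = (85 - 156)*43 = -71*43 = -3053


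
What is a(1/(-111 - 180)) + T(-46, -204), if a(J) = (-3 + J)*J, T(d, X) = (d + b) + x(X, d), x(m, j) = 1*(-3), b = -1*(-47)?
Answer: -168488/84681 ≈ -1.9897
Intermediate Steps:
b = 47
x(m, j) = -3
T(d, X) = 44 + d (T(d, X) = (d + 47) - 3 = (47 + d) - 3 = 44 + d)
a(J) = J*(-3 + J)
a(1/(-111 - 180)) + T(-46, -204) = (-3 + 1/(-111 - 180))/(-111 - 180) + (44 - 46) = (-3 + 1/(-291))/(-291) - 2 = -(-3 - 1/291)/291 - 2 = -1/291*(-874/291) - 2 = 874/84681 - 2 = -168488/84681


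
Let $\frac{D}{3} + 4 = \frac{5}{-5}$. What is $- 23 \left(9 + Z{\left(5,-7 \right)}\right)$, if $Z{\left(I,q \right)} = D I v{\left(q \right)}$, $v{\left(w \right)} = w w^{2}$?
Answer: $-591882$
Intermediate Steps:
$D = -15$ ($D = -12 + 3 \frac{5}{-5} = -12 + 3 \cdot 5 \left(- \frac{1}{5}\right) = -12 + 3 \left(-1\right) = -12 - 3 = -15$)
$v{\left(w \right)} = w^{3}$
$Z{\left(I,q \right)} = - 15 I q^{3}$
$- 23 \left(9 + Z{\left(5,-7 \right)}\right) = - 23 \left(9 - 75 \left(-7\right)^{3}\right) = - 23 \left(9 - 75 \left(-343\right)\right) = - 23 \left(9 + 25725\right) = \left(-23\right) 25734 = -591882$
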